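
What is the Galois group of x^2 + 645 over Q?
Gal(K/Q) = Z/2Z (cyclic of order 2)

x^2 + 645 is irreducible over Q since -645 is not a rational square. The splitting field Q(sqrt(-645)) has degree 2 over Q, and its unique nontrivial automorphism is sqrt(-645) ↦ -sqrt(-645). Hence Gal(Q(sqrt(-645))/Q) = Z/2Z.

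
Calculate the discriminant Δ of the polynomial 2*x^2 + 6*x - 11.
Δ = 124

For a quadratic a x^2 + b x + c the discriminant is Δ = b^2 - 4ac = (6)^2 - 4*(2)*(-11) = 36 - (-88) = 124.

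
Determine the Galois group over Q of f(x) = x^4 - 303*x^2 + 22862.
Gal(K/Q) = V_4 (Klein four-group, Z/2Z × Z/2Z)

f factors as (x^2 - 161)(x^2 - 142), so the splitting field is K = Q(sqrt(161), sqrt(142)). The elements 161, 142, 22862 are all non-squares in Q, so sqrt(161) and sqrt(142) generate independent quadratic extensions. Thus [K:Q] = 4 and Gal(K/Q) is generated by the two order-2 automorphisms sqrt(161) ↦ -sqrt(161) and sqrt(142) ↦ -sqrt(142), giving V_4.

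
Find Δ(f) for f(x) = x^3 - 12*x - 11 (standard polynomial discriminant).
Δ = 3645

For a depressed cubic x^3 + p x + q the discriminant is Δ = -4 p^3 - 27 q^2 = -4*(-12)^3 - 27*(-11)^2 = 6912 - 3267 = 3645.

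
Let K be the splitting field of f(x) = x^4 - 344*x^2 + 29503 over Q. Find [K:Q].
[K:Q] = 4

f factors as (x^2 - 163)(x^2 - 181); the splitting field is K = Q(sqrt(163), sqrt(181)). Since 163, 181, and 29503 are all non-squares in Q, the three subfields Q(sqrt(163)), Q(sqrt(181)), Q(sqrt(29503)) are distinct degree-2 extensions, so [K:Q] = 4 (Klein four Galois group).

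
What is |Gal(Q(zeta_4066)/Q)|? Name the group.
|Gal(Q(zeta_4066)/Q)| = phi(4066) = 1908; group ≅ (Z/4066Z)^* ≅ Z/18Z × Z/106Z

The n-th cyclotomic polynomial Φ_4066(x) is the minimal polynomial of zeta_4066 over Q and has degree phi(4066) = 1908. So Q(zeta_4066) is a degree-1908 Galois extension with Galois group (Z/4066Z)^*. By CRT, (Z/4066Z)^* ≅ (Z/2Z)^* × (Z/19Z)^* × (Z/107Z)^*. Each prime-power unit group is (Z/2Z)^* ≅ trivial group (order 1); (Z/19Z)^* ≅ Z/18Z; (Z/107Z)^* ≅ Z/106Z. Hence Gal(Q(zeta_4066)/Q) ≅ Z/18Z × Z/106Z.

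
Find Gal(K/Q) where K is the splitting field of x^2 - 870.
Gal(K/Q) = Z/2Z (cyclic of order 2)

x^2 - 870 is irreducible over Q since 870 is not a rational square. The splitting field Q(sqrt(870)) has degree 2 over Q, and its unique nontrivial automorphism is sqrt(870) ↦ -sqrt(870). Hence Gal(Q(sqrt(870))/Q) = Z/2Z.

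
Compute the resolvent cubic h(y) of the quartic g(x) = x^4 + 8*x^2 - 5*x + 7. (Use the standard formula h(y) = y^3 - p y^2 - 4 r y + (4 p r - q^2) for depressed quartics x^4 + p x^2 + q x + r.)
h(y) = y^3 - 8*y^2 - 28*y + 199

Identify coefficients: p = 8, q = -5, r = 7.
Plug into h(y) = y^3 - p y^2 - 4 r y + (4 p r - q^2):
  h(y) = y^3 - (8) y^2 - 4*(7) y + (4*(8)*(7) - (-5)^2)
       = y^3 + (-8) y^2 + (-28) y + (199).
Simplifying: h(y) = y^3 - 8*y^2 - 28*y + 199.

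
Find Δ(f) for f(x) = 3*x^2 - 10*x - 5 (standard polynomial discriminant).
Δ = 160

For a quadratic a x^2 + b x + c the discriminant is Δ = b^2 - 4ac = (-10)^2 - 4*(3)*(-5) = 100 - (-60) = 160.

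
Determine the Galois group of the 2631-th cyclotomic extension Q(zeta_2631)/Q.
|Gal(Q(zeta_2631)/Q)| = phi(2631) = 1752; group ≅ (Z/2631Z)^* ≅ Z/2Z × Z/876Z

The n-th cyclotomic polynomial Φ_2631(x) is the minimal polynomial of zeta_2631 over Q and has degree phi(2631) = 1752. So Q(zeta_2631) is a degree-1752 Galois extension with Galois group (Z/2631Z)^*. By CRT, (Z/2631Z)^* ≅ (Z/3Z)^* × (Z/877Z)^*. Each prime-power unit group is (Z/3Z)^* ≅ Z/2Z; (Z/877Z)^* ≅ Z/876Z. Hence Gal(Q(zeta_2631)/Q) ≅ Z/2Z × Z/876Z.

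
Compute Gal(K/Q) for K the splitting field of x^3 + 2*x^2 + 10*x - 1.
Gal(K/Q) = S_3 (symmetric group of order 6)

Compute the discriminant of x^3 + (2)*x^2 + (10)*x + (-1): Δ = -3955. Since Δ is not a rational square, the Galois group is not contained in A_3; it must be the full S_3 (irreducibility of the cubic rules out anything smaller).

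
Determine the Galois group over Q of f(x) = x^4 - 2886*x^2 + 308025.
Gal(K/Q) = Z/2Z (cyclic of order 2)

f factors as (x^2 - 111)(x^2 - 2775), so the splitting field is K = Q(sqrt(111), sqrt(2775)). The squarefree part of 111 is 111 and the squarefree part of 2775 is also 111, so sqrt(111) and sqrt(2775) are both rational multiples of sqrt(111). Hence Q(sqrt(111)) = Q(sqrt(2775)) = Q(sqrt(111)), and the splitting field collapses to a single degree-2 extension with Galois group Z/2Z.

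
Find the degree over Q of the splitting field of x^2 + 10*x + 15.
[K:Q] = 2

The discriminant of x^2 + (10)*x + (15) is b^2 - 4c = 100 - (60) = 40. Since 40 is not a perfect square in Q, the polynomial is irreducible over Q. Its two roots generate a degree-2 extension, so [K:Q] = 2.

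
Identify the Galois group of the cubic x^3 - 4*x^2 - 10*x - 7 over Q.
Gal(K/Q) = S_3 (symmetric group of order 6)

Compute the discriminant of x^3 + (-4)*x^2 + (-10)*x + (-7): Δ = -2555. Since Δ is not a rational square, the Galois group is not contained in A_3; it must be the full S_3 (irreducibility of the cubic rules out anything smaller).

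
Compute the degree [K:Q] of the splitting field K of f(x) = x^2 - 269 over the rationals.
[K:Q] = 2

The polynomial x^2 - 269 is irreducible over Q since 269 is not a perfect square. Its splitting field is Q(sqrt(269)), which has degree 2 over Q.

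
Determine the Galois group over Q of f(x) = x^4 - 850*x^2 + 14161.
Gal(K/Q) = Z/2Z (cyclic of order 2)

f factors as (x^2 - 833)(x^2 - 17), so the splitting field is K = Q(sqrt(833), sqrt(17)). The squarefree part of 833 is 17 and the squarefree part of 17 is also 17, so sqrt(833) and sqrt(17) are both rational multiples of sqrt(17). Hence Q(sqrt(833)) = Q(sqrt(17)) = Q(sqrt(17)), and the splitting field collapses to a single degree-2 extension with Galois group Z/2Z.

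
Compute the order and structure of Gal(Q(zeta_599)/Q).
|Gal(Q(zeta_599)/Q)| = phi(599) = 598; group ≅ (Z/599Z)^* ≅ Z/598Z

The n-th cyclotomic polynomial Φ_599(x) is the minimal polynomial of zeta_599 over Q and has degree phi(599) = 598. So Q(zeta_599) is a degree-598 Galois extension with Galois group (Z/599Z)^*. (Z/599Z)^* is cyclic since 599 is an odd prime power (or 4). Hence Gal(Q(zeta_599)/Q) ≅ Z/598Z.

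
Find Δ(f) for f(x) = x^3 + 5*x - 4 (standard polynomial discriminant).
Δ = -932

For a depressed cubic x^3 + p x + q the discriminant is Δ = -4 p^3 - 27 q^2 = -4*(5)^3 - 27*(-4)^2 = -500 - 432 = -932.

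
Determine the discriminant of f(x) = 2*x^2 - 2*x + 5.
Δ = -36

For a quadratic a x^2 + b x + c the discriminant is Δ = b^2 - 4ac = (-2)^2 - 4*(2)*(5) = 4 - (40) = -36.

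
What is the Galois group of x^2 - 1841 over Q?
Gal(K/Q) = Z/2Z (cyclic of order 2)

x^2 - 1841 is irreducible over Q since 1841 is not a rational square. The splitting field Q(sqrt(1841)) has degree 2 over Q, and its unique nontrivial automorphism is sqrt(1841) ↦ -sqrt(1841). Hence Gal(Q(sqrt(1841))/Q) = Z/2Z.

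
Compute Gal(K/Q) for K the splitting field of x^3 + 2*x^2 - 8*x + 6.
Gal(K/Q) = S_3 (symmetric group of order 6)

Compute the discriminant of x^3 + (2)*x^2 + (-8)*x + (6): Δ = -588. Since Δ is not a rational square, the Galois group is not contained in A_3; it must be the full S_3 (irreducibility of the cubic rules out anything smaller).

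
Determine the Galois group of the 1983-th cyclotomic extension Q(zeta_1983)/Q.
|Gal(Q(zeta_1983)/Q)| = phi(1983) = 1320; group ≅ (Z/1983Z)^* ≅ Z/2Z × Z/660Z

The n-th cyclotomic polynomial Φ_1983(x) is the minimal polynomial of zeta_1983 over Q and has degree phi(1983) = 1320. So Q(zeta_1983) is a degree-1320 Galois extension with Galois group (Z/1983Z)^*. By CRT, (Z/1983Z)^* ≅ (Z/3Z)^* × (Z/661Z)^*. Each prime-power unit group is (Z/3Z)^* ≅ Z/2Z; (Z/661Z)^* ≅ Z/660Z. Hence Gal(Q(zeta_1983)/Q) ≅ Z/2Z × Z/660Z.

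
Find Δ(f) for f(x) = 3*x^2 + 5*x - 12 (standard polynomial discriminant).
Δ = 169

For a quadratic a x^2 + b x + c the discriminant is Δ = b^2 - 4ac = (5)^2 - 4*(3)*(-12) = 25 - (-144) = 169.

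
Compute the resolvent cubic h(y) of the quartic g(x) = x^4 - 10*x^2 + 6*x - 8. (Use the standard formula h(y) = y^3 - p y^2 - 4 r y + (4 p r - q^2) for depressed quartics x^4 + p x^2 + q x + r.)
h(y) = y^3 + 10*y^2 + 32*y + 284

Identify coefficients: p = -10, q = 6, r = -8.
Plug into h(y) = y^3 - p y^2 - 4 r y + (4 p r - q^2):
  h(y) = y^3 - (-10) y^2 - 4*(-8) y + (4*(-10)*(-8) - (6)^2)
       = y^3 + (10) y^2 + (32) y + (284).
Simplifying: h(y) = y^3 + 10*y^2 + 32*y + 284.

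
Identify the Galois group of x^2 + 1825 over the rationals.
Gal(K/Q) = Z/2Z (cyclic of order 2)

x^2 + 1825 is irreducible over Q since -1825 is not a rational square. The splitting field Q(sqrt(-1825)) has degree 2 over Q, and its unique nontrivial automorphism is sqrt(-1825) ↦ -sqrt(-1825). Hence Gal(Q(sqrt(-1825))/Q) = Z/2Z.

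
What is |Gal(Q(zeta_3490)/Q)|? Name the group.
|Gal(Q(zeta_3490)/Q)| = phi(3490) = 1392; group ≅ (Z/3490Z)^* ≅ Z/4Z × Z/348Z

The n-th cyclotomic polynomial Φ_3490(x) is the minimal polynomial of zeta_3490 over Q and has degree phi(3490) = 1392. So Q(zeta_3490) is a degree-1392 Galois extension with Galois group (Z/3490Z)^*. By CRT, (Z/3490Z)^* ≅ (Z/2Z)^* × (Z/5Z)^* × (Z/349Z)^*. Each prime-power unit group is (Z/2Z)^* ≅ trivial group (order 1); (Z/5Z)^* ≅ Z/4Z; (Z/349Z)^* ≅ Z/348Z. Hence Gal(Q(zeta_3490)/Q) ≅ Z/4Z × Z/348Z.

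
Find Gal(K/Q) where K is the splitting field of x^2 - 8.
Gal(K/Q) = Z/2Z (cyclic of order 2)

x^2 - 8 is irreducible over Q since 8 is not a rational square. The splitting field Q(sqrt(8)) has degree 2 over Q, and its unique nontrivial automorphism is sqrt(8) ↦ -sqrt(8). Hence Gal(Q(sqrt(8))/Q) = Z/2Z.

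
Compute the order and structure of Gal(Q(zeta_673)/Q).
|Gal(Q(zeta_673)/Q)| = phi(673) = 672; group ≅ (Z/673Z)^* ≅ Z/672Z

The n-th cyclotomic polynomial Φ_673(x) is the minimal polynomial of zeta_673 over Q and has degree phi(673) = 672. So Q(zeta_673) is a degree-672 Galois extension with Galois group (Z/673Z)^*. (Z/673Z)^* is cyclic since 673 is an odd prime power (or 4). Hence Gal(Q(zeta_673)/Q) ≅ Z/672Z.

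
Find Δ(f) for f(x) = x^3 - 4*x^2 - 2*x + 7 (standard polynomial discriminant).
Δ = 1573

For x^3 + a x^2 + b x + c the discriminant is Δ = 18 a b c - 4 a^3 c + a^2 b^2 - 4 b^3 - 27 c^2.
Plug a = -4, b = -2, c = 7:
  18*(-4)*(-2)*(7) - 4*(-4)^3*(7) + (-4)^2*(-2)^2 - 4*(-2)^3 - 27*(7)^2
  = 1008 + (1792) + 64 + (32) + (-1323)
  = 1573.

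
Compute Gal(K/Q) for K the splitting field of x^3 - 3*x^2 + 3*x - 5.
Gal(K/Q) = S_3 (symmetric group of order 6)

Compute the discriminant of x^3 + (-3)*x^2 + (3)*x + (-5): Δ = -432. Since Δ is not a rational square, the Galois group is not contained in A_3; it must be the full S_3 (irreducibility of the cubic rules out anything smaller).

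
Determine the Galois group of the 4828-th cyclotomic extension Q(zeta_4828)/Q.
|Gal(Q(zeta_4828)/Q)| = phi(4828) = 2240; group ≅ (Z/4828Z)^* ≅ Z/2Z × Z/16Z × Z/70Z

The n-th cyclotomic polynomial Φ_4828(x) is the minimal polynomial of zeta_4828 over Q and has degree phi(4828) = 2240. So Q(zeta_4828) is a degree-2240 Galois extension with Galois group (Z/4828Z)^*. By CRT, (Z/4828Z)^* ≅ (Z/4Z)^* × (Z/17Z)^* × (Z/71Z)^*. Each prime-power unit group is (Z/4Z)^* ≅ Z/2Z; (Z/17Z)^* ≅ Z/16Z; (Z/71Z)^* ≅ Z/70Z. Hence Gal(Q(zeta_4828)/Q) ≅ Z/2Z × Z/16Z × Z/70Z.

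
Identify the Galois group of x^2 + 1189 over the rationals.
Gal(K/Q) = Z/2Z (cyclic of order 2)

x^2 + 1189 is irreducible over Q since -1189 is not a rational square. The splitting field Q(sqrt(-1189)) has degree 2 over Q, and its unique nontrivial automorphism is sqrt(-1189) ↦ -sqrt(-1189). Hence Gal(Q(sqrt(-1189))/Q) = Z/2Z.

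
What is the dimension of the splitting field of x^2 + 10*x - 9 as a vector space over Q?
[K:Q] = 2

The discriminant of x^2 + (10)*x + (-9) is b^2 - 4c = 100 - (-36) = 136. Since 136 is not a perfect square in Q, the polynomial is irreducible over Q. Its two roots generate a degree-2 extension, so [K:Q] = 2.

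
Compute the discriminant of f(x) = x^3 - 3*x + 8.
Δ = -1620

For a depressed cubic x^3 + p x + q the discriminant is Δ = -4 p^3 - 27 q^2 = -4*(-3)^3 - 27*(8)^2 = 108 - 1728 = -1620.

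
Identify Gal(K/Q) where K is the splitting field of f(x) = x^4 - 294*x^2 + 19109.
Gal(K/Q) = V_4 (Klein four-group, Z/2Z × Z/2Z)

f factors as (x^2 - 97)(x^2 - 197), so the splitting field is K = Q(sqrt(97), sqrt(197)). The elements 97, 197, 19109 are all non-squares in Q, so sqrt(97) and sqrt(197) generate independent quadratic extensions. Thus [K:Q] = 4 and Gal(K/Q) is generated by the two order-2 automorphisms sqrt(97) ↦ -sqrt(97) and sqrt(197) ↦ -sqrt(197), giving V_4.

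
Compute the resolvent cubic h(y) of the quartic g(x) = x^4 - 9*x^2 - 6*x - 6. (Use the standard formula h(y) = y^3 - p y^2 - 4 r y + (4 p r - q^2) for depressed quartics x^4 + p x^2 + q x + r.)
h(y) = y^3 + 9*y^2 + 24*y + 180

Identify coefficients: p = -9, q = -6, r = -6.
Plug into h(y) = y^3 - p y^2 - 4 r y + (4 p r - q^2):
  h(y) = y^3 - (-9) y^2 - 4*(-6) y + (4*(-9)*(-6) - (-6)^2)
       = y^3 + (9) y^2 + (24) y + (180).
Simplifying: h(y) = y^3 + 9*y^2 + 24*y + 180.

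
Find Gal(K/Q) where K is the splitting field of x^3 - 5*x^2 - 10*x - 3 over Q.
Gal(K/Q) = S_3 (symmetric group of order 6)

Compute the discriminant of x^3 + (-5)*x^2 + (-10)*x + (-3): Δ = 2057. Since Δ is not a rational square, the Galois group is not contained in A_3; it must be the full S_3 (irreducibility of the cubic rules out anything smaller).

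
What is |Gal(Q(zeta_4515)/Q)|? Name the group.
|Gal(Q(zeta_4515)/Q)| = phi(4515) = 2016; group ≅ (Z/4515Z)^* ≅ Z/2Z × Z/4Z × Z/6Z × Z/42Z

The n-th cyclotomic polynomial Φ_4515(x) is the minimal polynomial of zeta_4515 over Q and has degree phi(4515) = 2016. So Q(zeta_4515) is a degree-2016 Galois extension with Galois group (Z/4515Z)^*. By CRT, (Z/4515Z)^* ≅ (Z/3Z)^* × (Z/5Z)^* × (Z/7Z)^* × (Z/43Z)^*. Each prime-power unit group is (Z/3Z)^* ≅ Z/2Z; (Z/5Z)^* ≅ Z/4Z; (Z/7Z)^* ≅ Z/6Z; (Z/43Z)^* ≅ Z/42Z. Hence Gal(Q(zeta_4515)/Q) ≅ Z/2Z × Z/4Z × Z/6Z × Z/42Z.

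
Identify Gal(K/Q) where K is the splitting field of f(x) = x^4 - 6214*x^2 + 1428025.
Gal(K/Q) = Z/2Z (cyclic of order 2)

f factors as (x^2 - 5975)(x^2 - 239), so the splitting field is K = Q(sqrt(5975), sqrt(239)). The squarefree part of 5975 is 239 and the squarefree part of 239 is also 239, so sqrt(5975) and sqrt(239) are both rational multiples of sqrt(239). Hence Q(sqrt(5975)) = Q(sqrt(239)) = Q(sqrt(239)), and the splitting field collapses to a single degree-2 extension with Galois group Z/2Z.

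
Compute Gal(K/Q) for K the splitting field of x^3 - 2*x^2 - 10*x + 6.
Gal(K/Q) = S_3 (symmetric group of order 6)

Compute the discriminant of x^3 + (-2)*x^2 + (-10)*x + (6): Δ = 5780. Since Δ is not a rational square, the Galois group is not contained in A_3; it must be the full S_3 (irreducibility of the cubic rules out anything smaller).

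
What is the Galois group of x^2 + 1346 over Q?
Gal(K/Q) = Z/2Z (cyclic of order 2)

x^2 + 1346 is irreducible over Q since -1346 is not a rational square. The splitting field Q(sqrt(-1346)) has degree 2 over Q, and its unique nontrivial automorphism is sqrt(-1346) ↦ -sqrt(-1346). Hence Gal(Q(sqrt(-1346))/Q) = Z/2Z.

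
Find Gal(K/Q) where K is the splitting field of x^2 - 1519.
Gal(K/Q) = Z/2Z (cyclic of order 2)

x^2 - 1519 is irreducible over Q since 1519 is not a rational square. The splitting field Q(sqrt(1519)) has degree 2 over Q, and its unique nontrivial automorphism is sqrt(1519) ↦ -sqrt(1519). Hence Gal(Q(sqrt(1519))/Q) = Z/2Z.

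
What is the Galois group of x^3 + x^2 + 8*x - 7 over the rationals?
Gal(K/Q) = S_3 (symmetric group of order 6)

Compute the discriminant of x^3 + (1)*x^2 + (8)*x + (-7): Δ = -4287. Since Δ is not a rational square, the Galois group is not contained in A_3; it must be the full S_3 (irreducibility of the cubic rules out anything smaller).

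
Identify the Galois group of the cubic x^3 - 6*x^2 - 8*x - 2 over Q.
Gal(K/Q) = S_3 (symmetric group of order 6)

Compute the discriminant of x^3 + (-6)*x^2 + (-8)*x + (-2): Δ = 788. Since Δ is not a rational square, the Galois group is not contained in A_3; it must be the full S_3 (irreducibility of the cubic rules out anything smaller).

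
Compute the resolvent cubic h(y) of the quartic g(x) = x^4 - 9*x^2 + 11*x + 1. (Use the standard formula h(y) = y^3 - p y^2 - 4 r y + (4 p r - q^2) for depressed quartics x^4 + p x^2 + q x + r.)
h(y) = y^3 + 9*y^2 - 4*y - 157

Identify coefficients: p = -9, q = 11, r = 1.
Plug into h(y) = y^3 - p y^2 - 4 r y + (4 p r - q^2):
  h(y) = y^3 - (-9) y^2 - 4*(1) y + (4*(-9)*(1) - (11)^2)
       = y^3 + (9) y^2 + (-4) y + (-157).
Simplifying: h(y) = y^3 + 9*y^2 - 4*y - 157.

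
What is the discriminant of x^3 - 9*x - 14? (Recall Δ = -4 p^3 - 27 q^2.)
Δ = -2376

For a depressed cubic x^3 + p x + q the discriminant is Δ = -4 p^3 - 27 q^2 = -4*(-9)^3 - 27*(-14)^2 = 2916 - 5292 = -2376.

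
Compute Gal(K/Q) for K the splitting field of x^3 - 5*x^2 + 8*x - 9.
Gal(K/Q) = S_3 (symmetric group of order 6)

Compute the discriminant of x^3 + (-5)*x^2 + (8)*x + (-9): Δ = -655. Since Δ is not a rational square, the Galois group is not contained in A_3; it must be the full S_3 (irreducibility of the cubic rules out anything smaller).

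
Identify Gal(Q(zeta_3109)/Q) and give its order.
|Gal(Q(zeta_3109)/Q)| = phi(3109) = 3108; group ≅ (Z/3109Z)^* ≅ Z/3108Z

The n-th cyclotomic polynomial Φ_3109(x) is the minimal polynomial of zeta_3109 over Q and has degree phi(3109) = 3108. So Q(zeta_3109) is a degree-3108 Galois extension with Galois group (Z/3109Z)^*. (Z/3109Z)^* is cyclic since 3109 is an odd prime power (or 4). Hence Gal(Q(zeta_3109)/Q) ≅ Z/3108Z.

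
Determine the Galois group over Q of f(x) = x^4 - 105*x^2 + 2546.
Gal(K/Q) = V_4 (Klein four-group, Z/2Z × Z/2Z)

f factors as (x^2 - 38)(x^2 - 67), so the splitting field is K = Q(sqrt(38), sqrt(67)). The elements 38, 67, 2546 are all non-squares in Q, so sqrt(38) and sqrt(67) generate independent quadratic extensions. Thus [K:Q] = 4 and Gal(K/Q) is generated by the two order-2 automorphisms sqrt(38) ↦ -sqrt(38) and sqrt(67) ↦ -sqrt(67), giving V_4.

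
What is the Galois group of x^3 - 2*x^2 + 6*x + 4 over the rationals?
Gal(K/Q) = S_3 (symmetric group of order 6)

Compute the discriminant of x^3 + (-2)*x^2 + (6)*x + (4): Δ = -1888. Since Δ is not a rational square, the Galois group is not contained in A_3; it must be the full S_3 (irreducibility of the cubic rules out anything smaller).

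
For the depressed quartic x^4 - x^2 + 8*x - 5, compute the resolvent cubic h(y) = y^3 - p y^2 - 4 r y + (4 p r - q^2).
h(y) = y^3 + y^2 + 20*y - 44

Identify coefficients: p = -1, q = 8, r = -5.
Plug into h(y) = y^3 - p y^2 - 4 r y + (4 p r - q^2):
  h(y) = y^3 - (-1) y^2 - 4*(-5) y + (4*(-1)*(-5) - (8)^2)
       = y^3 + (1) y^2 + (20) y + (-44).
Simplifying: h(y) = y^3 + y^2 + 20*y - 44.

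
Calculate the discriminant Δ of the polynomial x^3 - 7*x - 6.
Δ = 400

For a depressed cubic x^3 + p x + q the discriminant is Δ = -4 p^3 - 27 q^2 = -4*(-7)^3 - 27*(-6)^2 = 1372 - 972 = 400.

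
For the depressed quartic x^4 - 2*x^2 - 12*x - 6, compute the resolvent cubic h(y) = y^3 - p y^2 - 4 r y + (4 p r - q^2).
h(y) = y^3 + 2*y^2 + 24*y - 96

Identify coefficients: p = -2, q = -12, r = -6.
Plug into h(y) = y^3 - p y^2 - 4 r y + (4 p r - q^2):
  h(y) = y^3 - (-2) y^2 - 4*(-6) y + (4*(-2)*(-6) - (-12)^2)
       = y^3 + (2) y^2 + (24) y + (-96).
Simplifying: h(y) = y^3 + 2*y^2 + 24*y - 96.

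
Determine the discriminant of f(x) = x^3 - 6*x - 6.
Δ = -108

For a depressed cubic x^3 + p x + q the discriminant is Δ = -4 p^3 - 27 q^2 = -4*(-6)^3 - 27*(-6)^2 = 864 - 972 = -108.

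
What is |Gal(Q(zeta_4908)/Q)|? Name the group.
|Gal(Q(zeta_4908)/Q)| = phi(4908) = 1632; group ≅ (Z/4908Z)^* ≅ Z/2Z × Z/2Z × Z/408Z

The n-th cyclotomic polynomial Φ_4908(x) is the minimal polynomial of zeta_4908 over Q and has degree phi(4908) = 1632. So Q(zeta_4908) is a degree-1632 Galois extension with Galois group (Z/4908Z)^*. By CRT, (Z/4908Z)^* ≅ (Z/4Z)^* × (Z/3Z)^* × (Z/409Z)^*. Each prime-power unit group is (Z/4Z)^* ≅ Z/2Z; (Z/3Z)^* ≅ Z/2Z; (Z/409Z)^* ≅ Z/408Z. Hence Gal(Q(zeta_4908)/Q) ≅ Z/2Z × Z/2Z × Z/408Z.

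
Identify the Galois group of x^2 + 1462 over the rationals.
Gal(K/Q) = Z/2Z (cyclic of order 2)

x^2 + 1462 is irreducible over Q since -1462 is not a rational square. The splitting field Q(sqrt(-1462)) has degree 2 over Q, and its unique nontrivial automorphism is sqrt(-1462) ↦ -sqrt(-1462). Hence Gal(Q(sqrt(-1462))/Q) = Z/2Z.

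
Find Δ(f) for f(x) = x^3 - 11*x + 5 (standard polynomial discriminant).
Δ = 4649

For a depressed cubic x^3 + p x + q the discriminant is Δ = -4 p^3 - 27 q^2 = -4*(-11)^3 - 27*(5)^2 = 5324 - 675 = 4649.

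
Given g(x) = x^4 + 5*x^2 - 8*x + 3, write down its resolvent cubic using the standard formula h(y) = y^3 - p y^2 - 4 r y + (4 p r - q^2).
h(y) = y^3 - 5*y^2 - 12*y - 4

Identify coefficients: p = 5, q = -8, r = 3.
Plug into h(y) = y^3 - p y^2 - 4 r y + (4 p r - q^2):
  h(y) = y^3 - (5) y^2 - 4*(3) y + (4*(5)*(3) - (-8)^2)
       = y^3 + (-5) y^2 + (-12) y + (-4).
Simplifying: h(y) = y^3 - 5*y^2 - 12*y - 4.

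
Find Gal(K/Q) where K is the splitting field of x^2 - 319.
Gal(K/Q) = Z/2Z (cyclic of order 2)

x^2 - 319 is irreducible over Q since 319 is not a rational square. The splitting field Q(sqrt(319)) has degree 2 over Q, and its unique nontrivial automorphism is sqrt(319) ↦ -sqrt(319). Hence Gal(Q(sqrt(319))/Q) = Z/2Z.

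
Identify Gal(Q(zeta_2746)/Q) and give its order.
|Gal(Q(zeta_2746)/Q)| = phi(2746) = 1372; group ≅ (Z/2746Z)^* ≅ Z/1372Z

The n-th cyclotomic polynomial Φ_2746(x) is the minimal polynomial of zeta_2746 over Q and has degree phi(2746) = 1372. So Q(zeta_2746) is a degree-1372 Galois extension with Galois group (Z/2746Z)^*. By CRT, (Z/2746Z)^* ≅ (Z/2Z)^* × (Z/1373Z)^*. Each prime-power unit group is (Z/2Z)^* ≅ trivial group (order 1); (Z/1373Z)^* ≅ Z/1372Z. Hence Gal(Q(zeta_2746)/Q) ≅ Z/1372Z.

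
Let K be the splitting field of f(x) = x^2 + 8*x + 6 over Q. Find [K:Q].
[K:Q] = 2

The discriminant of x^2 + (8)*x + (6) is b^2 - 4c = 64 - (24) = 40. Since 40 is not a perfect square in Q, the polynomial is irreducible over Q. Its two roots generate a degree-2 extension, so [K:Q] = 2.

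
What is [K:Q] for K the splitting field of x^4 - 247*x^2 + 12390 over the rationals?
[K:Q] = 4

f factors as (x^2 - 177)(x^2 - 70); the splitting field is K = Q(sqrt(177), sqrt(70)). Since 177, 70, and 12390 are all non-squares in Q, the three subfields Q(sqrt(177)), Q(sqrt(70)), Q(sqrt(12390)) are distinct degree-2 extensions, so [K:Q] = 4 (Klein four Galois group).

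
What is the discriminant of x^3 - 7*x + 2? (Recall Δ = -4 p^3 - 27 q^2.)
Δ = 1264

For a depressed cubic x^3 + p x + q the discriminant is Δ = -4 p^3 - 27 q^2 = -4*(-7)^3 - 27*(2)^2 = 1372 - 108 = 1264.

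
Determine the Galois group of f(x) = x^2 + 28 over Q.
Gal(K/Q) = Z/2Z (cyclic of order 2)

x^2 + 28 is irreducible over Q since -28 is not a rational square. The splitting field Q(sqrt(-28)) has degree 2 over Q, and its unique nontrivial automorphism is sqrt(-28) ↦ -sqrt(-28). Hence Gal(Q(sqrt(-28))/Q) = Z/2Z.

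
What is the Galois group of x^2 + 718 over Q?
Gal(K/Q) = Z/2Z (cyclic of order 2)

x^2 + 718 is irreducible over Q since -718 is not a rational square. The splitting field Q(sqrt(-718)) has degree 2 over Q, and its unique nontrivial automorphism is sqrt(-718) ↦ -sqrt(-718). Hence Gal(Q(sqrt(-718))/Q) = Z/2Z.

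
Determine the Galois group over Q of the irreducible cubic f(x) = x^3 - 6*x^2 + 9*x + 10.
Gal(K/Q) = S_3 (symmetric group of order 6)

Compute the discriminant of x^3 + (-6)*x^2 + (9)*x + (10): Δ = -3780. Since Δ is not a rational square, the Galois group is not contained in A_3; it must be the full S_3 (irreducibility of the cubic rules out anything smaller).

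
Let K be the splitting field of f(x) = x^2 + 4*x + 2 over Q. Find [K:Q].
[K:Q] = 2

The discriminant of x^2 + (4)*x + (2) is b^2 - 4c = 16 - (8) = 8. Since 8 is not a perfect square in Q, the polynomial is irreducible over Q. Its two roots generate a degree-2 extension, so [K:Q] = 2.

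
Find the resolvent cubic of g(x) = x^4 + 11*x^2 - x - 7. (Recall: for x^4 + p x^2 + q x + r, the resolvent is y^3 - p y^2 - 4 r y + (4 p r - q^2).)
h(y) = y^3 - 11*y^2 + 28*y - 309

Identify coefficients: p = 11, q = -1, r = -7.
Plug into h(y) = y^3 - p y^2 - 4 r y + (4 p r - q^2):
  h(y) = y^3 - (11) y^2 - 4*(-7) y + (4*(11)*(-7) - (-1)^2)
       = y^3 + (-11) y^2 + (28) y + (-309).
Simplifying: h(y) = y^3 - 11*y^2 + 28*y - 309.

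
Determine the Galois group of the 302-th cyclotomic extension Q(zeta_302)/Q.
|Gal(Q(zeta_302)/Q)| = phi(302) = 150; group ≅ (Z/302Z)^* ≅ Z/150Z

The n-th cyclotomic polynomial Φ_302(x) is the minimal polynomial of zeta_302 over Q and has degree phi(302) = 150. So Q(zeta_302) is a degree-150 Galois extension with Galois group (Z/302Z)^*. By CRT, (Z/302Z)^* ≅ (Z/2Z)^* × (Z/151Z)^*. Each prime-power unit group is (Z/2Z)^* ≅ trivial group (order 1); (Z/151Z)^* ≅ Z/150Z. Hence Gal(Q(zeta_302)/Q) ≅ Z/150Z.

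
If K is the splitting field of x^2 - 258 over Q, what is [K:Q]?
[K:Q] = 2

The polynomial x^2 - 258 is irreducible over Q since 258 is not a perfect square. Its splitting field is Q(sqrt(258)), which has degree 2 over Q.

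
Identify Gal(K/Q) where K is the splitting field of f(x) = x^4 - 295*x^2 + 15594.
Gal(K/Q) = V_4 (Klein four-group, Z/2Z × Z/2Z)

f factors as (x^2 - 226)(x^2 - 69), so the splitting field is K = Q(sqrt(226), sqrt(69)). The elements 226, 69, 15594 are all non-squares in Q, so sqrt(226) and sqrt(69) generate independent quadratic extensions. Thus [K:Q] = 4 and Gal(K/Q) is generated by the two order-2 automorphisms sqrt(226) ↦ -sqrt(226) and sqrt(69) ↦ -sqrt(69), giving V_4.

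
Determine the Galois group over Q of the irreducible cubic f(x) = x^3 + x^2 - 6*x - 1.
Gal(K/Q) = S_3 (symmetric group of order 6)

Compute the discriminant of x^3 + (1)*x^2 + (-6)*x + (-1): Δ = 985. Since Δ is not a rational square, the Galois group is not contained in A_3; it must be the full S_3 (irreducibility of the cubic rules out anything smaller).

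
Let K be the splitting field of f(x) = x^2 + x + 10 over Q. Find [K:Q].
[K:Q] = 2

The discriminant of x^2 + (1)*x + (10) is b^2 - 4c = 1 - (40) = -39. Since -39 is not a perfect square in Q, the polynomial is irreducible over Q. Its two roots generate a degree-2 extension, so [K:Q] = 2.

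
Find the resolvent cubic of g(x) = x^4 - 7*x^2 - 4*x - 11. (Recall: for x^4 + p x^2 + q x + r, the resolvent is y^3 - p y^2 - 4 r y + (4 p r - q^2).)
h(y) = y^3 + 7*y^2 + 44*y + 292

Identify coefficients: p = -7, q = -4, r = -11.
Plug into h(y) = y^3 - p y^2 - 4 r y + (4 p r - q^2):
  h(y) = y^3 - (-7) y^2 - 4*(-11) y + (4*(-7)*(-11) - (-4)^2)
       = y^3 + (7) y^2 + (44) y + (292).
Simplifying: h(y) = y^3 + 7*y^2 + 44*y + 292.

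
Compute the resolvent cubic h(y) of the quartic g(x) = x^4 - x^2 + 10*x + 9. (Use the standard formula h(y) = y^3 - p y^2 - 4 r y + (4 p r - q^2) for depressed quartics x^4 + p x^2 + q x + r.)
h(y) = y^3 + y^2 - 36*y - 136

Identify coefficients: p = -1, q = 10, r = 9.
Plug into h(y) = y^3 - p y^2 - 4 r y + (4 p r - q^2):
  h(y) = y^3 - (-1) y^2 - 4*(9) y + (4*(-1)*(9) - (10)^2)
       = y^3 + (1) y^2 + (-36) y + (-136).
Simplifying: h(y) = y^3 + y^2 - 36*y - 136.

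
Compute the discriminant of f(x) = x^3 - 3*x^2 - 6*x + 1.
Δ = 1593

For x^3 + a x^2 + b x + c the discriminant is Δ = 18 a b c - 4 a^3 c + a^2 b^2 - 4 b^3 - 27 c^2.
Plug a = -3, b = -6, c = 1:
  18*(-3)*(-6)*(1) - 4*(-3)^3*(1) + (-3)^2*(-6)^2 - 4*(-6)^3 - 27*(1)^2
  = 324 + (108) + 324 + (864) + (-27)
  = 1593.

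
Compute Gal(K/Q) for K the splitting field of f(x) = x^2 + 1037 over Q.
Gal(K/Q) = Z/2Z (cyclic of order 2)

x^2 + 1037 is irreducible over Q since -1037 is not a rational square. The splitting field Q(sqrt(-1037)) has degree 2 over Q, and its unique nontrivial automorphism is sqrt(-1037) ↦ -sqrt(-1037). Hence Gal(Q(sqrt(-1037))/Q) = Z/2Z.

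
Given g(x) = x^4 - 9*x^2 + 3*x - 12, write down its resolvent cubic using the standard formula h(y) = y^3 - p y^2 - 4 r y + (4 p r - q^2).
h(y) = y^3 + 9*y^2 + 48*y + 423

Identify coefficients: p = -9, q = 3, r = -12.
Plug into h(y) = y^3 - p y^2 - 4 r y + (4 p r - q^2):
  h(y) = y^3 - (-9) y^2 - 4*(-12) y + (4*(-9)*(-12) - (3)^2)
       = y^3 + (9) y^2 + (48) y + (423).
Simplifying: h(y) = y^3 + 9*y^2 + 48*y + 423.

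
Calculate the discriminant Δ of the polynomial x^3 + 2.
Δ = -108

For x^3 + a x^2 + b x + c the discriminant is Δ = 18 a b c - 4 a^3 c + a^2 b^2 - 4 b^3 - 27 c^2.
Plug a = 0, b = 0, c = 2:
  18*(0)*(0)*(2) - 4*(0)^3*(2) + (0)^2*(0)^2 - 4*(0)^3 - 27*(2)^2
  = 0 + (0) + 0 + (0) + (-108)
  = -108.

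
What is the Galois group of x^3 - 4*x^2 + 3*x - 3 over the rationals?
Gal(K/Q) = S_3 (symmetric group of order 6)

Compute the discriminant of x^3 + (-4)*x^2 + (3)*x + (-3): Δ = -327. Since Δ is not a rational square, the Galois group is not contained in A_3; it must be the full S_3 (irreducibility of the cubic rules out anything smaller).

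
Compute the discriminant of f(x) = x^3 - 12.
Δ = -3888

For a depressed cubic x^3 + p x + q the discriminant is Δ = -4 p^3 - 27 q^2 = -4*(0)^3 - 27*(-12)^2 = 0 - 3888 = -3888.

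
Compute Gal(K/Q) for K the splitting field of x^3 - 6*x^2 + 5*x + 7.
Gal(K/Q) = S_3 (symmetric group of order 6)

Compute the discriminant of x^3 + (-6)*x^2 + (5)*x + (7): Δ = 1345. Since Δ is not a rational square, the Galois group is not contained in A_3; it must be the full S_3 (irreducibility of the cubic rules out anything smaller).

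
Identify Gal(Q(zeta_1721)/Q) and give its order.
|Gal(Q(zeta_1721)/Q)| = phi(1721) = 1720; group ≅ (Z/1721Z)^* ≅ Z/1720Z

The n-th cyclotomic polynomial Φ_1721(x) is the minimal polynomial of zeta_1721 over Q and has degree phi(1721) = 1720. So Q(zeta_1721) is a degree-1720 Galois extension with Galois group (Z/1721Z)^*. (Z/1721Z)^* is cyclic since 1721 is an odd prime power (or 4). Hence Gal(Q(zeta_1721)/Q) ≅ Z/1720Z.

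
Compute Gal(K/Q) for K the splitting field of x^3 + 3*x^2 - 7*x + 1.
Gal(K/Q) = S_3 (symmetric group of order 6)

Compute the discriminant of x^3 + (3)*x^2 + (-7)*x + (1): Δ = 1300. Since Δ is not a rational square, the Galois group is not contained in A_3; it must be the full S_3 (irreducibility of the cubic rules out anything smaller).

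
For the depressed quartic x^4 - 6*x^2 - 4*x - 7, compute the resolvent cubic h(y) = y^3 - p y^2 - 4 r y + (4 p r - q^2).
h(y) = y^3 + 6*y^2 + 28*y + 152

Identify coefficients: p = -6, q = -4, r = -7.
Plug into h(y) = y^3 - p y^2 - 4 r y + (4 p r - q^2):
  h(y) = y^3 - (-6) y^2 - 4*(-7) y + (4*(-6)*(-7) - (-4)^2)
       = y^3 + (6) y^2 + (28) y + (152).
Simplifying: h(y) = y^3 + 6*y^2 + 28*y + 152.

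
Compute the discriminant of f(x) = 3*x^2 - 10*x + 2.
Δ = 76

For a quadratic a x^2 + b x + c the discriminant is Δ = b^2 - 4ac = (-10)^2 - 4*(3)*(2) = 100 - (24) = 76.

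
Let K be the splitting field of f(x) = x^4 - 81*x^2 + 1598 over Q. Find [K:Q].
[K:Q] = 4

f factors as (x^2 - 47)(x^2 - 34); the splitting field is K = Q(sqrt(47), sqrt(34)). Since 47, 34, and 1598 are all non-squares in Q, the three subfields Q(sqrt(47)), Q(sqrt(34)), Q(sqrt(1598)) are distinct degree-2 extensions, so [K:Q] = 4 (Klein four Galois group).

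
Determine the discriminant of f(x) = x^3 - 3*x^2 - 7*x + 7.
Δ = 3892

For x^3 + a x^2 + b x + c the discriminant is Δ = 18 a b c - 4 a^3 c + a^2 b^2 - 4 b^3 - 27 c^2.
Plug a = -3, b = -7, c = 7:
  18*(-3)*(-7)*(7) - 4*(-3)^3*(7) + (-3)^2*(-7)^2 - 4*(-7)^3 - 27*(7)^2
  = 2646 + (756) + 441 + (1372) + (-1323)
  = 3892.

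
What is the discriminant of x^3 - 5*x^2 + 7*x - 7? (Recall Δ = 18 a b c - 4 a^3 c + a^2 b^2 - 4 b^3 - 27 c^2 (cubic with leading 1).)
Δ = -560

For x^3 + a x^2 + b x + c the discriminant is Δ = 18 a b c - 4 a^3 c + a^2 b^2 - 4 b^3 - 27 c^2.
Plug a = -5, b = 7, c = -7:
  18*(-5)*(7)*(-7) - 4*(-5)^3*(-7) + (-5)^2*(7)^2 - 4*(7)^3 - 27*(-7)^2
  = 4410 + (-3500) + 1225 + (-1372) + (-1323)
  = -560.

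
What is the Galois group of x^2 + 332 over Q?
Gal(K/Q) = Z/2Z (cyclic of order 2)

x^2 + 332 is irreducible over Q since -332 is not a rational square. The splitting field Q(sqrt(-332)) has degree 2 over Q, and its unique nontrivial automorphism is sqrt(-332) ↦ -sqrt(-332). Hence Gal(Q(sqrt(-332))/Q) = Z/2Z.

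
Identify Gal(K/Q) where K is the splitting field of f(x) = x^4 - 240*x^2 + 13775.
Gal(K/Q) = V_4 (Klein four-group, Z/2Z × Z/2Z)

f factors as (x^2 - 145)(x^2 - 95), so the splitting field is K = Q(sqrt(145), sqrt(95)). The elements 145, 95, 13775 are all non-squares in Q, so sqrt(145) and sqrt(95) generate independent quadratic extensions. Thus [K:Q] = 4 and Gal(K/Q) is generated by the two order-2 automorphisms sqrt(145) ↦ -sqrt(145) and sqrt(95) ↦ -sqrt(95), giving V_4.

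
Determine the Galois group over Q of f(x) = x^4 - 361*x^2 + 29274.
Gal(K/Q) = V_4 (Klein four-group, Z/2Z × Z/2Z)

f factors as (x^2 - 123)(x^2 - 238), so the splitting field is K = Q(sqrt(123), sqrt(238)). The elements 123, 238, 29274 are all non-squares in Q, so sqrt(123) and sqrt(238) generate independent quadratic extensions. Thus [K:Q] = 4 and Gal(K/Q) is generated by the two order-2 automorphisms sqrt(123) ↦ -sqrt(123) and sqrt(238) ↦ -sqrt(238), giving V_4.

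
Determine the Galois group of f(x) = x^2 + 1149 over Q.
Gal(K/Q) = Z/2Z (cyclic of order 2)

x^2 + 1149 is irreducible over Q since -1149 is not a rational square. The splitting field Q(sqrt(-1149)) has degree 2 over Q, and its unique nontrivial automorphism is sqrt(-1149) ↦ -sqrt(-1149). Hence Gal(Q(sqrt(-1149))/Q) = Z/2Z.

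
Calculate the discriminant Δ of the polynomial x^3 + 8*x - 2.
Δ = -2156

For a depressed cubic x^3 + p x + q the discriminant is Δ = -4 p^3 - 27 q^2 = -4*(8)^3 - 27*(-2)^2 = -2048 - 108 = -2156.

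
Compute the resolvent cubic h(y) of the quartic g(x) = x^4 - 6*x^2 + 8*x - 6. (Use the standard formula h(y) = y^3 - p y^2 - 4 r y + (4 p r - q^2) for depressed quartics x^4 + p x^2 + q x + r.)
h(y) = y^3 + 6*y^2 + 24*y + 80

Identify coefficients: p = -6, q = 8, r = -6.
Plug into h(y) = y^3 - p y^2 - 4 r y + (4 p r - q^2):
  h(y) = y^3 - (-6) y^2 - 4*(-6) y + (4*(-6)*(-6) - (8)^2)
       = y^3 + (6) y^2 + (24) y + (80).
Simplifying: h(y) = y^3 + 6*y^2 + 24*y + 80.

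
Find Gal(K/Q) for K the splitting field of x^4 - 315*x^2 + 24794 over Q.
Gal(K/Q) = V_4 (Klein four-group, Z/2Z × Z/2Z)

f factors as (x^2 - 161)(x^2 - 154), so the splitting field is K = Q(sqrt(161), sqrt(154)). The elements 161, 154, 24794 are all non-squares in Q, so sqrt(161) and sqrt(154) generate independent quadratic extensions. Thus [K:Q] = 4 and Gal(K/Q) is generated by the two order-2 automorphisms sqrt(161) ↦ -sqrt(161) and sqrt(154) ↦ -sqrt(154), giving V_4.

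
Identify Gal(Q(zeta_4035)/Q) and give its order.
|Gal(Q(zeta_4035)/Q)| = phi(4035) = 2144; group ≅ (Z/4035Z)^* ≅ Z/2Z × Z/4Z × Z/268Z

The n-th cyclotomic polynomial Φ_4035(x) is the minimal polynomial of zeta_4035 over Q and has degree phi(4035) = 2144. So Q(zeta_4035) is a degree-2144 Galois extension with Galois group (Z/4035Z)^*. By CRT, (Z/4035Z)^* ≅ (Z/3Z)^* × (Z/5Z)^* × (Z/269Z)^*. Each prime-power unit group is (Z/3Z)^* ≅ Z/2Z; (Z/5Z)^* ≅ Z/4Z; (Z/269Z)^* ≅ Z/268Z. Hence Gal(Q(zeta_4035)/Q) ≅ Z/2Z × Z/4Z × Z/268Z.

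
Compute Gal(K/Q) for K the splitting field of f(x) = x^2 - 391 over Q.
Gal(K/Q) = Z/2Z (cyclic of order 2)

x^2 - 391 is irreducible over Q since 391 is not a rational square. The splitting field Q(sqrt(391)) has degree 2 over Q, and its unique nontrivial automorphism is sqrt(391) ↦ -sqrt(391). Hence Gal(Q(sqrt(391))/Q) = Z/2Z.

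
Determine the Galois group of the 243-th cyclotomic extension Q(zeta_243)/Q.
|Gal(Q(zeta_243)/Q)| = phi(243) = 162; group ≅ (Z/243Z)^* ≅ Z/162Z

The n-th cyclotomic polynomial Φ_243(x) is the minimal polynomial of zeta_243 over Q and has degree phi(243) = 162. So Q(zeta_243) is a degree-162 Galois extension with Galois group (Z/243Z)^*. (Z/243Z)^* is cyclic since 243 is an odd prime power (or 4). Hence Gal(Q(zeta_243)/Q) ≅ Z/162Z.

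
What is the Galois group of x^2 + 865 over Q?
Gal(K/Q) = Z/2Z (cyclic of order 2)

x^2 + 865 is irreducible over Q since -865 is not a rational square. The splitting field Q(sqrt(-865)) has degree 2 over Q, and its unique nontrivial automorphism is sqrt(-865) ↦ -sqrt(-865). Hence Gal(Q(sqrt(-865))/Q) = Z/2Z.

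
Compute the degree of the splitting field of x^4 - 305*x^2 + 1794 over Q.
[K:Q] = 4

f factors as (x^2 - 6)(x^2 - 299); the splitting field is K = Q(sqrt(6), sqrt(299)). Since 6, 299, and 1794 are all non-squares in Q, the three subfields Q(sqrt(6)), Q(sqrt(299)), Q(sqrt(1794)) are distinct degree-2 extensions, so [K:Q] = 4 (Klein four Galois group).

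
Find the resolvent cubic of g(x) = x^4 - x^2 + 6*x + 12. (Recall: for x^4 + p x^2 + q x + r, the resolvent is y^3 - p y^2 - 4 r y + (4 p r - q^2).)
h(y) = y^3 + y^2 - 48*y - 84

Identify coefficients: p = -1, q = 6, r = 12.
Plug into h(y) = y^3 - p y^2 - 4 r y + (4 p r - q^2):
  h(y) = y^3 - (-1) y^2 - 4*(12) y + (4*(-1)*(12) - (6)^2)
       = y^3 + (1) y^2 + (-48) y + (-84).
Simplifying: h(y) = y^3 + y^2 - 48*y - 84.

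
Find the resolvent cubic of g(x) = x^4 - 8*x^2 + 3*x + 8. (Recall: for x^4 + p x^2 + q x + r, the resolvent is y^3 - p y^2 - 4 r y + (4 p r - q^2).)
h(y) = y^3 + 8*y^2 - 32*y - 265

Identify coefficients: p = -8, q = 3, r = 8.
Plug into h(y) = y^3 - p y^2 - 4 r y + (4 p r - q^2):
  h(y) = y^3 - (-8) y^2 - 4*(8) y + (4*(-8)*(8) - (3)^2)
       = y^3 + (8) y^2 + (-32) y + (-265).
Simplifying: h(y) = y^3 + 8*y^2 - 32*y - 265.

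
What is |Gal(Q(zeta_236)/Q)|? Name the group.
|Gal(Q(zeta_236)/Q)| = phi(236) = 116; group ≅ (Z/236Z)^* ≅ Z/2Z × Z/58Z

The n-th cyclotomic polynomial Φ_236(x) is the minimal polynomial of zeta_236 over Q and has degree phi(236) = 116. So Q(zeta_236) is a degree-116 Galois extension with Galois group (Z/236Z)^*. By CRT, (Z/236Z)^* ≅ (Z/4Z)^* × (Z/59Z)^*. Each prime-power unit group is (Z/4Z)^* ≅ Z/2Z; (Z/59Z)^* ≅ Z/58Z. Hence Gal(Q(zeta_236)/Q) ≅ Z/2Z × Z/58Z.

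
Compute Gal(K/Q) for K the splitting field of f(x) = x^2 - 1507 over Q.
Gal(K/Q) = Z/2Z (cyclic of order 2)

x^2 - 1507 is irreducible over Q since 1507 is not a rational square. The splitting field Q(sqrt(1507)) has degree 2 over Q, and its unique nontrivial automorphism is sqrt(1507) ↦ -sqrt(1507). Hence Gal(Q(sqrt(1507))/Q) = Z/2Z.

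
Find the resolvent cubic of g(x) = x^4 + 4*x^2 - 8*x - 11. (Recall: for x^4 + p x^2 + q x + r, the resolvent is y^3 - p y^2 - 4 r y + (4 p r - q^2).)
h(y) = y^3 - 4*y^2 + 44*y - 240

Identify coefficients: p = 4, q = -8, r = -11.
Plug into h(y) = y^3 - p y^2 - 4 r y + (4 p r - q^2):
  h(y) = y^3 - (4) y^2 - 4*(-11) y + (4*(4)*(-11) - (-8)^2)
       = y^3 + (-4) y^2 + (44) y + (-240).
Simplifying: h(y) = y^3 - 4*y^2 + 44*y - 240.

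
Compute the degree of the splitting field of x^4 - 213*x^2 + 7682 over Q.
[K:Q] = 4

f factors as (x^2 - 46)(x^2 - 167); the splitting field is K = Q(sqrt(46), sqrt(167)). Since 46, 167, and 7682 are all non-squares in Q, the three subfields Q(sqrt(46)), Q(sqrt(167)), Q(sqrt(7682)) are distinct degree-2 extensions, so [K:Q] = 4 (Klein four Galois group).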